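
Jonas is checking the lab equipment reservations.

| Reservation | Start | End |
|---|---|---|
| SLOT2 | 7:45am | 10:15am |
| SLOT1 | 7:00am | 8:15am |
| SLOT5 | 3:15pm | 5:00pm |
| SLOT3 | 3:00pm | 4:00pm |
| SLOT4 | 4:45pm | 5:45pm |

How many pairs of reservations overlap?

3

Check each pair: they overlap iff neither finishes before the other starts.
Sorted by start: SLOT1, SLOT2, SLOT3, SLOT5, SLOT4.
SLOT2 starts before SLOT1 ends → SLOT1 and SLOT2 overlap.
SLOT3 starts after SLOT1 ends, so SLOT1 has no further overlaps.
SLOT3 starts after SLOT2 ends, so SLOT2 has no further overlaps.
SLOT5 starts before SLOT3 ends → SLOT3 and SLOT5 overlap.
SLOT4 starts after SLOT3 ends.
SLOT4 starts before SLOT5 ends → SLOT5 and SLOT4 overlap.
Overlapping pairs: SLOT1 & SLOT2, SLOT3 & SLOT5, SLOT4 & SLOT5 — 3 in total.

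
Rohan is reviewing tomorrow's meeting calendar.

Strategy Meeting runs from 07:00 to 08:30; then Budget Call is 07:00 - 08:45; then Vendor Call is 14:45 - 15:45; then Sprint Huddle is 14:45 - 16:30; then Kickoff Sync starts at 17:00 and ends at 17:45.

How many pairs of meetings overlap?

2

Sorted by start: Strategy Meeting, Budget Call, Vendor Call, Sprint Huddle, Kickoff Sync.
Budget Call starts before Strategy Meeting ends → Strategy Meeting and Budget Call overlap.
Vendor Call starts after Strategy Meeting ends; Strategy Meeting is clear from here.
Vendor Call starts after Budget Call ends; Budget Call is clear from here.
Sprint Huddle starts before Vendor Call ends → Vendor Call and Sprint Huddle overlap.
Kickoff Sync starts after Vendor Call ends.
Kickoff Sync starts after Sprint Huddle ends.
Overlapping pairs: Budget Call & Strategy Meeting, Sprint Huddle & Vendor Call — 2 in total.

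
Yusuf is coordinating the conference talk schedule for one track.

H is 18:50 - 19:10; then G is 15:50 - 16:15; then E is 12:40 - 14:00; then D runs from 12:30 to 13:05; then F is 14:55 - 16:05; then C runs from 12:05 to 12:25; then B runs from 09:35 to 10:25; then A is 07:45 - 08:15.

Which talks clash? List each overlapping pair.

Sorted by start: A, B, C, D, E, F, G, H.
B starts after A ends, so A has no further overlaps.
C starts after B ends, so B has no further overlaps.
D starts after C ends, so C has no further overlaps.
E starts before D ends → D and E overlap.
F starts after D ends, so D has no further overlaps.
F starts after E ends, so E has no further overlaps.
G starts before F ends → F and G overlap.
H starts after F ends.
H starts after G ends.

D & E, F & G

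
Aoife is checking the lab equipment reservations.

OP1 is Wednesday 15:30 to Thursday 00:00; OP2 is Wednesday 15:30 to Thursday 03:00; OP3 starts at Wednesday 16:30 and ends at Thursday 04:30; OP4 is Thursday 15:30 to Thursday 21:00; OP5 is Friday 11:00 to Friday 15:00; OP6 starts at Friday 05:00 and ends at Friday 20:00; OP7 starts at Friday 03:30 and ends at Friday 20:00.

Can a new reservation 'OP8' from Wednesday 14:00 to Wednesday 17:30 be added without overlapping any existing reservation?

OP1: starts Wednesday 15:30 before OP8 ends Wednesday 17:30, and ends Thursday 00:00 after OP8 starts Wednesday 14:00 → overlap.
OP2: starts Wednesday 15:30 before OP8 ends Wednesday 17:30, and ends Thursday 03:00 after OP8 starts Wednesday 14:00 → overlap.
OP3: starts Wednesday 16:30 before OP8 ends Wednesday 17:30, and ends Thursday 04:30 after OP8 starts Wednesday 14:00 → overlap.
OP4: starts Thursday 15:30 at or after OP8 ends Wednesday 17:30 → clear.
OP7: starts Friday 03:30 at or after OP8 ends Wednesday 17:30 → clear.
OP6: starts Friday 05:00 at or after OP8 ends Wednesday 17:30 → clear.
OP5: starts Friday 11:00 at or after OP8 ends Wednesday 17:30 → clear.
OP8 overlaps OP1, OP2, OP3.

No — it overlaps OP1, OP2, OP3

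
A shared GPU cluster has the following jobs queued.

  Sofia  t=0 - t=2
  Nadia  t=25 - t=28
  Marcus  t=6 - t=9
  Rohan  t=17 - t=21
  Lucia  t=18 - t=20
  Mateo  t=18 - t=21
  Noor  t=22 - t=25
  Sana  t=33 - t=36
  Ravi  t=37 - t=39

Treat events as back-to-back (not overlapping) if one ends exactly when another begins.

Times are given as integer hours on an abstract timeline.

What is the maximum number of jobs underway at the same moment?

3

Sort all start/end points and keep a running count:
t=0 start Sofia → 1
t=2 end Sofia → 0
t=6 start Marcus → 1
t=9 end Marcus → 0
t=17 start Rohan → 1
t=18 start Lucia → 2
t=18 start Mateo → 3
t=20 end Lucia → 2
t=21 end Mateo → 1
t=21 end Rohan → 0
t=22 start Noor → 1
t=25 end Noor → 0
t=25 start Nadia → 1
t=28 end Nadia → 0
t=33 start Sana → 1
t=36 end Sana → 0
t=37 start Ravi → 1
t=39 end Ravi → 0
Peak is 3, at t=18 (Lucia, Mateo, Rohan).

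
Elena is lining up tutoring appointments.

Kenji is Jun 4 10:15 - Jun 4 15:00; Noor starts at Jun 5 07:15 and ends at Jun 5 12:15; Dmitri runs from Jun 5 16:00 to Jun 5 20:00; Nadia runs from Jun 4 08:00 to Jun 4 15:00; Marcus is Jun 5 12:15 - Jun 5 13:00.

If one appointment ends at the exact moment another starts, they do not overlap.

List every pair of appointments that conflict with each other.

Sorted by start: Nadia, Kenji, Noor, Marcus, Dmitri.
Kenji starts before Nadia ends → Nadia and Kenji overlap.
Noor starts after Nadia ends, so Nadia has no further overlaps.
Noor starts after Kenji ends, so Kenji has no further overlaps.
Marcus starts exactly when Noor ends (back-to-back, no overlap), so Noor has no further overlaps.
Dmitri starts after Marcus ends.

Kenji & Nadia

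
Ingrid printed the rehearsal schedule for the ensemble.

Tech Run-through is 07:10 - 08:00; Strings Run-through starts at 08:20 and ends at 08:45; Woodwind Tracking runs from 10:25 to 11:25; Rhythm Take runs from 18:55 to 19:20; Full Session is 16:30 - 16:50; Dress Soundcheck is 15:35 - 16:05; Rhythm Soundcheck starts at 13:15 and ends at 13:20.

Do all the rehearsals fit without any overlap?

Sorted by start: Tech Run-through, Strings Run-through, Woodwind Tracking, Rhythm Soundcheck, Dress Soundcheck, Full Session, Rhythm Take.
Strings Run-through starts after Tech Run-through ends, so Tech Run-through has no further overlaps.
Woodwind Tracking starts after Strings Run-through ends, so Strings Run-through has no further overlaps.
Rhythm Soundcheck starts after Woodwind Tracking ends, so Woodwind Tracking has no further overlaps.
Dress Soundcheck starts after Rhythm Soundcheck ends, so Rhythm Soundcheck has no further overlaps.
Full Session starts after Dress Soundcheck ends, so Dress Soundcheck has no further overlaps.
Rhythm Take starts after Full Session ends.
Every pair is clear; the schedule has no overlaps.

Yes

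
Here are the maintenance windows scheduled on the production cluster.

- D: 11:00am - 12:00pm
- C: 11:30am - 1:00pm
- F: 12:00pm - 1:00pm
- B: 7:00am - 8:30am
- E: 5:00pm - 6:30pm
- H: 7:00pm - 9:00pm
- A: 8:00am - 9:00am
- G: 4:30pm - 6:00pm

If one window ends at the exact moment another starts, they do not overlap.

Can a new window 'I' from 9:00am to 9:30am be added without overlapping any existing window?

B: ends 8:30am at or before I starts 9:00am → clear.
A: ends 9:00am at or before I starts 9:00am → clear.
D: starts 11:00am at or after I ends 9:30am → clear.
C: starts 11:30am at or after I ends 9:30am → clear.
F: starts 12:00pm at or after I ends 9:30am → clear.
G: starts 4:30pm at or after I ends 9:30am → clear.
E: starts 5:00pm at or after I ends 9:30am → clear.
H: starts 7:00pm at or after I ends 9:30am → clear.

Yes — the slot is free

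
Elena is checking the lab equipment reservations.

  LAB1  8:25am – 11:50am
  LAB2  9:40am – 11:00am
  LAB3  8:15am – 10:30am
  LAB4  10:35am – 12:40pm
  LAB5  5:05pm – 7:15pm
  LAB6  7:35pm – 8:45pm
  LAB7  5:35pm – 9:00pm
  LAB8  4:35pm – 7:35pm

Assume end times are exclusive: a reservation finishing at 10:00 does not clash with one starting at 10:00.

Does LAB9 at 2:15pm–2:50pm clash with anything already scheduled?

LAB3: ends 10:30am at or before LAB9 starts 2:15pm → clear.
LAB1: ends 11:50am at or before LAB9 starts 2:15pm → clear.
LAB2: ends 11:00am at or before LAB9 starts 2:15pm → clear.
LAB4: ends 12:40pm at or before LAB9 starts 2:15pm → clear.
LAB8: starts 4:35pm at or after LAB9 ends 2:50pm → clear.
LAB5: starts 5:05pm at or after LAB9 ends 2:50pm → clear.
LAB7: starts 5:35pm at or after LAB9 ends 2:50pm → clear.
LAB6: starts 7:35pm at or after LAB9 ends 2:50pm → clear.

No — it doesn't clash with anything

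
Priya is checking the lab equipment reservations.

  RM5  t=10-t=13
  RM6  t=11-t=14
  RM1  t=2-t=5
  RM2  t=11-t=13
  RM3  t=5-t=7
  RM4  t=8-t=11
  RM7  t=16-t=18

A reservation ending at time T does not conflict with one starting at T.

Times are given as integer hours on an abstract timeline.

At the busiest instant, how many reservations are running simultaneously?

Sort all start/end points and keep a running count:
t=2 start RM1 → 1
t=5 end RM1 → 0
t=5 start RM3 → 1
t=7 end RM3 → 0
t=8 start RM4 → 1
t=10 start RM5 → 2
t=11 end RM4 → 1
t=11 start RM2 → 2
t=11 start RM6 → 3
t=13 end RM2 → 2
t=13 end RM5 → 1
t=14 end RM6 → 0
t=16 start RM7 → 1
t=18 end RM7 → 0
Peak is 3, at t=11 (RM2, RM5, RM6).

3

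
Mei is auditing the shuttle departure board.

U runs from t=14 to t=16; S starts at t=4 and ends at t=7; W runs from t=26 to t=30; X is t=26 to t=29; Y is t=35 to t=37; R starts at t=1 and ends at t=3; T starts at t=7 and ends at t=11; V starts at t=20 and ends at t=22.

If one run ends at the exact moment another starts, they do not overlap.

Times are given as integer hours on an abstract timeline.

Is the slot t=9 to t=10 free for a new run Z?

R: ends t=3 at or before Z starts t=9 → clear.
S: ends t=7 at or before Z starts t=9 → clear.
T: starts t=7 before Z ends t=10, and ends t=11 after Z starts t=9 → overlap.
U: starts t=14 at or after Z ends t=10 → clear.
V: starts t=20 at or after Z ends t=10 → clear.
W: starts t=26 at or after Z ends t=10 → clear.
X: starts t=26 at or after Z ends t=10 → clear.
Y: starts t=35 at or after Z ends t=10 → clear.
Z overlaps T.

No — it overlaps T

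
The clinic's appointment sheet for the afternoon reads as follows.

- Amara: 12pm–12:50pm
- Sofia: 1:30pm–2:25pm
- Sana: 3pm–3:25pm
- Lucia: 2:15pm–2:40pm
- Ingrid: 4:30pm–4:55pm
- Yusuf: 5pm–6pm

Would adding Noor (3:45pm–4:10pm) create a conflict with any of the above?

No — it doesn't clash with anything

Amara: ends 12:50pm at or before Noor starts 3:45pm → clear.
Sofia: ends 2:25pm at or before Noor starts 3:45pm → clear.
Lucia: ends 2:40pm at or before Noor starts 3:45pm → clear.
Sana: ends 3:25pm at or before Noor starts 3:45pm → clear.
Ingrid: starts 4:30pm at or after Noor ends 4:10pm → clear.
Yusuf: starts 5pm at or after Noor ends 4:10pm → clear.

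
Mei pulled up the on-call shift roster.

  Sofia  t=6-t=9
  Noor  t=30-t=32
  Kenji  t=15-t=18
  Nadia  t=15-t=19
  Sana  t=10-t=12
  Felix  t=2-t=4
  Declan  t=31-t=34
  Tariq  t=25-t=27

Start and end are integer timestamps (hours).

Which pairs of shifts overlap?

Sorted by start: Felix, Sofia, Sana, Kenji, Nadia, Tariq, Noor, Declan.
Sofia starts after Felix ends — done with Felix.
Sana starts after Sofia ends — done with Sofia.
Kenji starts after Sana ends — done with Sana.
Nadia starts before Kenji ends → Kenji and Nadia overlap.
Tariq starts after Kenji ends — done with Kenji.
Tariq starts after Nadia ends — done with Nadia.
Noor starts after Tariq ends — done with Tariq.
Declan starts before Noor ends → Noor and Declan overlap.

Declan & Noor, Kenji & Nadia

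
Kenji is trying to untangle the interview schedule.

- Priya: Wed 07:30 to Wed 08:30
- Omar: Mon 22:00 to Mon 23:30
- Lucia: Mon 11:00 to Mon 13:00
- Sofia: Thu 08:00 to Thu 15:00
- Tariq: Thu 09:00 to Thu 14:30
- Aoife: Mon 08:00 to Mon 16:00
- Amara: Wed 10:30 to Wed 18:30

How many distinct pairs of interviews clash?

2

Sorted by start: Aoife, Lucia, Omar, Priya, Amara, Sofia, Tariq.
Lucia starts before Aoife ends → Aoife and Lucia overlap.
Omar starts after Aoife ends, so Aoife has no further overlaps.
Omar starts after Lucia ends, so Lucia has no further overlaps.
Priya starts after Omar ends, so Omar has no further overlaps.
Amara starts after Priya ends, so Priya has no further overlaps.
Sofia starts after Amara ends, so Amara has no further overlaps.
Tariq starts before Sofia ends → Sofia and Tariq overlap.
Overlapping pairs: Aoife & Lucia, Sofia & Tariq — 2 in total.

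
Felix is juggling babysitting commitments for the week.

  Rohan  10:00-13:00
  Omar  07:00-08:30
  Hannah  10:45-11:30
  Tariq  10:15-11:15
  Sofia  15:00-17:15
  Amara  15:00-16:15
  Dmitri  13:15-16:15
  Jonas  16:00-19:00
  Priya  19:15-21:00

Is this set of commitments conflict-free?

No

Sorted by start: Omar, Rohan, Tariq, Hannah, Dmitri, Sofia, Amara, Jonas, Priya.
Rohan starts after Omar ends, so Omar has no further overlaps.
Tariq starts before Rohan ends → Rohan and Tariq overlap.
That's a conflict, so the schedule is not conflict-free.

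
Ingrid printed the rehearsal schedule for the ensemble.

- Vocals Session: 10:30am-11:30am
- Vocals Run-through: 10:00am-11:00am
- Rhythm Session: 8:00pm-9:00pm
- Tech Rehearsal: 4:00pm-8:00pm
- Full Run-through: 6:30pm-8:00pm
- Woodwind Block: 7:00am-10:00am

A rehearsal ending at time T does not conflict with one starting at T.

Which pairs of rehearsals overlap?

Sorted by start: Woodwind Block, Vocals Run-through, Vocals Session, Tech Rehearsal, Full Run-through, Rhythm Session.
Vocals Run-through starts exactly when Woodwind Block ends (back-to-back, no overlap), so nothing later overlaps Woodwind Block either.
Vocals Session starts before Vocals Run-through ends → Vocals Run-through and Vocals Session overlap.
Tech Rehearsal starts after Vocals Run-through ends, so nothing later overlaps Vocals Run-through either.
Tech Rehearsal starts after Vocals Session ends, so nothing later overlaps Vocals Session either.
Full Run-through starts before Tech Rehearsal ends → Tech Rehearsal and Full Run-through overlap.
Rhythm Session starts exactly when Tech Rehearsal ends (back-to-back, no overlap).
Rhythm Session starts exactly when Full Run-through ends (back-to-back, no overlap).

Full Run-through & Tech Rehearsal, Vocals Run-through & Vocals Session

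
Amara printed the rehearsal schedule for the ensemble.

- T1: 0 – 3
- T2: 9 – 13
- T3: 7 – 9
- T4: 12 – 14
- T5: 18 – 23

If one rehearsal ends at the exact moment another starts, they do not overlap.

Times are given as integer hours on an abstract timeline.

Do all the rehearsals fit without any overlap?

Two intervals overlap when each starts before the other ends.
Sorted by start: T1, T3, T2, T4, T5.
T3 starts after T1 ends, so nothing later overlaps T1 either.
T2 starts exactly when T3 ends (back-to-back, no overlap), so nothing later overlaps T3 either.
T4 starts before T2 ends → T2 and T4 overlap.
That's a conflict, so the schedule is not conflict-free.

No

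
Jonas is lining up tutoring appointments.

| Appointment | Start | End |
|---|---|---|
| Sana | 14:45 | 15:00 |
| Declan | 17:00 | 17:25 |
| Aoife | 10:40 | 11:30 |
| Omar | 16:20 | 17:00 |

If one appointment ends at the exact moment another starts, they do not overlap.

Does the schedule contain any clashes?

No

Check each pair: they overlap iff neither finishes before the other starts.
Sorted by start: Aoife, Sana, Omar, Declan.
Sana starts after Aoife ends, so Aoife has no further overlaps.
Omar starts after Sana ends, so Sana has no further overlaps.
Declan starts exactly when Omar ends (back-to-back, no overlap).
Every pair is clear; the schedule has no overlaps.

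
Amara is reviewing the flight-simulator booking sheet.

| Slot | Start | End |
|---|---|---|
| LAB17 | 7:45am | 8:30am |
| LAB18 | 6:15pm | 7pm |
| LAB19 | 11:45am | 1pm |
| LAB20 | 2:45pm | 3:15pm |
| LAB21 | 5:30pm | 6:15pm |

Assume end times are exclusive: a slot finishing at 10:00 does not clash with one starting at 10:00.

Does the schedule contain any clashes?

No

Sorted by start: LAB17, LAB19, LAB20, LAB21, LAB18.
LAB19 starts after LAB17 ends; LAB17 is clear from here.
LAB20 starts after LAB19 ends; LAB19 is clear from here.
LAB21 starts after LAB20 ends; LAB20 is clear from here.
LAB18 starts exactly when LAB21 ends (back-to-back, no overlap).
Every pair is clear; the schedule has no overlaps.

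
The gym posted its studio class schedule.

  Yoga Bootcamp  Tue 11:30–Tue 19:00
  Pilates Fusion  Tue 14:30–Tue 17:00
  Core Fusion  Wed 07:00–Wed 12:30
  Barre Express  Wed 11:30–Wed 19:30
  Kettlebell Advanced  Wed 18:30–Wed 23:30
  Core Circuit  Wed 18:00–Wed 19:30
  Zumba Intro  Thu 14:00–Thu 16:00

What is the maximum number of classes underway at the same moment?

Sweep the timeline, counting +1 at each start and −1 at each end (ends before starts at a tie):
Tue 11:30 start Yoga Bootcamp → 1
Tue 14:30 start Pilates Fusion → 2
Tue 17:00 end Pilates Fusion → 1
Tue 19:00 end Yoga Bootcamp → 0
Wed 07:00 start Core Fusion → 1
Wed 11:30 start Barre Express → 2
Wed 12:30 end Core Fusion → 1
Wed 18:00 start Core Circuit → 2
Wed 18:30 start Kettlebell Advanced → 3
Wed 19:30 end Barre Express → 2
Wed 19:30 end Core Circuit → 1
Wed 23:30 end Kettlebell Advanced → 0
Thu 14:00 start Zumba Intro → 1
Thu 16:00 end Zumba Intro → 0
Peak is 3, at Wed 18:30 (Barre Express, Core Circuit, Kettlebell Advanced).

3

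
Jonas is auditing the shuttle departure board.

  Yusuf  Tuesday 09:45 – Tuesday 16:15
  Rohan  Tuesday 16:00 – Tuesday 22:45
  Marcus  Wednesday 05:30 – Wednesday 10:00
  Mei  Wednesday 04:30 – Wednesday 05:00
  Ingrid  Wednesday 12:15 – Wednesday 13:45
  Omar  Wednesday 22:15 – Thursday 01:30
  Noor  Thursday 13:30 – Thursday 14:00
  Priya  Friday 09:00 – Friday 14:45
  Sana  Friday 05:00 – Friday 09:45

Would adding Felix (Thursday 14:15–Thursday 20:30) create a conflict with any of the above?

No — it doesn't clash with anything

Yusuf: ends Tuesday 16:15 at or before Felix starts Thursday 14:15 → clear.
Rohan: ends Tuesday 22:45 at or before Felix starts Thursday 14:15 → clear.
Mei: ends Wednesday 05:00 at or before Felix starts Thursday 14:15 → clear.
Marcus: ends Wednesday 10:00 at or before Felix starts Thursday 14:15 → clear.
Ingrid: ends Wednesday 13:45 at or before Felix starts Thursday 14:15 → clear.
Omar: ends Thursday 01:30 at or before Felix starts Thursday 14:15 → clear.
Noor: ends Thursday 14:00 at or before Felix starts Thursday 14:15 → clear.
Sana: starts Friday 05:00 at or after Felix ends Thursday 20:30 → clear.
Priya: starts Friday 09:00 at or after Felix ends Thursday 20:30 → clear.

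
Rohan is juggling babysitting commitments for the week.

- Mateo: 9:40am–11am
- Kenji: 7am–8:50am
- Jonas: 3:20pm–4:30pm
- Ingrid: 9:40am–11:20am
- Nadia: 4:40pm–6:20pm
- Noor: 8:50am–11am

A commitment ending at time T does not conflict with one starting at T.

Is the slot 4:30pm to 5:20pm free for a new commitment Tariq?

Kenji: ends 8:50am at or before Tariq starts 4:30pm → clear.
Noor: ends 11am at or before Tariq starts 4:30pm → clear.
Mateo: ends 11am at or before Tariq starts 4:30pm → clear.
Ingrid: ends 11:20am at or before Tariq starts 4:30pm → clear.
Jonas: ends 4:30pm at or before Tariq starts 4:30pm → clear.
Nadia: starts 4:40pm before Tariq ends 5:20pm, and ends 6:20pm after Tariq starts 4:30pm → overlap.
Tariq overlaps Nadia.

No — it overlaps Nadia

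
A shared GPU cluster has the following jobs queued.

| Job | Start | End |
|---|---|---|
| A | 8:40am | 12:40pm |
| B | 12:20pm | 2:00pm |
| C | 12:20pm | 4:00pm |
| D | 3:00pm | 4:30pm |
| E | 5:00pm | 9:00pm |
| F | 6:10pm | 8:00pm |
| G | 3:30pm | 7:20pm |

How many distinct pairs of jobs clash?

9

Sorted by start: A, B, C, D, G, E, F.
B starts before A ends → A and B overlap.
C starts before A ends → A and C overlap.
D starts after A ends, so A has no further overlaps.
C starts before B ends → B and C overlap.
D starts after B ends, so B has no further overlaps.
D starts before C ends → C and D overlap.
G starts before C ends → C and G overlap.
E starts after C ends, so C has no further overlaps.
G starts before D ends → D and G overlap.
E starts after D ends, so D has no further overlaps.
E starts before G ends → G and E overlap.
F starts before G ends → G and F overlap.
F starts before E ends → E and F overlap.
Overlapping pairs: A & B, A & C, B & C, C & D, C & G, D & G, E & F, E & G, F & G — 9 in total.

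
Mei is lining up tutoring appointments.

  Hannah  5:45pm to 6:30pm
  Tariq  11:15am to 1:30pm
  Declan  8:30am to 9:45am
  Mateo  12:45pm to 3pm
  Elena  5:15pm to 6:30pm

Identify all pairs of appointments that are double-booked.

Elena & Hannah, Mateo & Tariq

Sorted by start: Declan, Tariq, Mateo, Elena, Hannah.
Tariq starts after Declan ends, so Declan has no further overlaps.
Mateo starts before Tariq ends → Tariq and Mateo overlap.
Elena starts after Tariq ends, so Tariq has no further overlaps.
Elena starts after Mateo ends, so Mateo has no further overlaps.
Hannah starts before Elena ends → Elena and Hannah overlap.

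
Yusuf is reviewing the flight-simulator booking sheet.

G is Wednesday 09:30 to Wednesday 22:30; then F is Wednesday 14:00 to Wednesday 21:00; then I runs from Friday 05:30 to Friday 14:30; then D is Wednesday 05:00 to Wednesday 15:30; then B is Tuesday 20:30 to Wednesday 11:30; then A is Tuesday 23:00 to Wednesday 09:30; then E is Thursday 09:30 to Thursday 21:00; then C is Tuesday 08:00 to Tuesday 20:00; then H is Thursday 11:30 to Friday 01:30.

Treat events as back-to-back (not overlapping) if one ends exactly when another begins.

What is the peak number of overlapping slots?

Sort all start/end points and keep a running count:
Tuesday 08:00 start C → 1
Tuesday 20:00 end C → 0
Tuesday 20:30 start B → 1
Tuesday 23:00 start A → 2
Wednesday 05:00 start D → 3
Wednesday 09:30 end A → 2
Wednesday 09:30 start G → 3
Wednesday 11:30 end B → 2
Wednesday 14:00 start F → 3
Wednesday 15:30 end D → 2
Wednesday 21:00 end F → 1
Wednesday 22:30 end G → 0
Thursday 09:30 start E → 1
Thursday 11:30 start H → 2
Thursday 21:00 end E → 1
Friday 01:30 end H → 0
Friday 05:30 start I → 1
Friday 14:30 end I → 0
Peak is 3, at Wednesday 05:00 (A, B, D).

3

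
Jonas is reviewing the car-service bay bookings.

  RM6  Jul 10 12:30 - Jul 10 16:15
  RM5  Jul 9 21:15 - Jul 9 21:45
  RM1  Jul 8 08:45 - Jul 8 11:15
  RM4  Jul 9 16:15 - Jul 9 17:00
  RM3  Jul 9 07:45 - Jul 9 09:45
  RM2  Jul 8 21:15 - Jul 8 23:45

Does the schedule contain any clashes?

Sorted by start: RM1, RM2, RM3, RM4, RM5, RM6.
RM2 starts after RM1 ends, so RM1 has no further overlaps.
RM3 starts after RM2 ends, so RM2 has no further overlaps.
RM4 starts after RM3 ends, so RM3 has no further overlaps.
RM5 starts after RM4 ends, so RM4 has no further overlaps.
RM6 starts after RM5 ends.
Every pair is clear; the schedule has no overlaps.

No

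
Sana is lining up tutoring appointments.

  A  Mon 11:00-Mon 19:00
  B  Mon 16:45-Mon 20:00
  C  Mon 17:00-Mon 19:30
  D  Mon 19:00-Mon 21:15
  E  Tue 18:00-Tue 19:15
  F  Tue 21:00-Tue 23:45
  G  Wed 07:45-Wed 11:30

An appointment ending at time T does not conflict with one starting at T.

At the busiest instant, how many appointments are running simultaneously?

Sort all start/end points and keep a running count:
Mon 11:00 start A → 1
Mon 16:45 start B → 2
Mon 17:00 start C → 3
Mon 19:00 end A → 2
Mon 19:00 start D → 3
Mon 19:30 end C → 2
Mon 20:00 end B → 1
Mon 21:15 end D → 0
Tue 18:00 start E → 1
Tue 19:15 end E → 0
Tue 21:00 start F → 1
Tue 23:45 end F → 0
Wed 07:45 start G → 1
Wed 11:30 end G → 0
Peak is 3, at Mon 17:00 (A, B, C).

3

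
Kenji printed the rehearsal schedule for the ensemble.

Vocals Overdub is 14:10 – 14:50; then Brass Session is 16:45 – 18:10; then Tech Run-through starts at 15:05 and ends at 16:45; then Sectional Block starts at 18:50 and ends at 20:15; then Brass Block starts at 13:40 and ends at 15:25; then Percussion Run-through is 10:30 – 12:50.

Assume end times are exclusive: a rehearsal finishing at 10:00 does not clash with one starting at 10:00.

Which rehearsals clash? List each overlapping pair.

Brass Block & Tech Run-through, Brass Block & Vocals Overdub

Sorted by start: Percussion Run-through, Brass Block, Vocals Overdub, Tech Run-through, Brass Session, Sectional Block.
Brass Block starts after Percussion Run-through ends, so Percussion Run-through has no further overlaps.
Vocals Overdub starts before Brass Block ends → Brass Block and Vocals Overdub overlap.
Tech Run-through starts before Brass Block ends → Brass Block and Tech Run-through overlap.
Brass Session starts after Brass Block ends, so Brass Block has no further overlaps.
Tech Run-through starts after Vocals Overdub ends, so Vocals Overdub has no further overlaps.
Brass Session starts exactly when Tech Run-through ends (back-to-back, no overlap), so Tech Run-through has no further overlaps.
Sectional Block starts after Brass Session ends.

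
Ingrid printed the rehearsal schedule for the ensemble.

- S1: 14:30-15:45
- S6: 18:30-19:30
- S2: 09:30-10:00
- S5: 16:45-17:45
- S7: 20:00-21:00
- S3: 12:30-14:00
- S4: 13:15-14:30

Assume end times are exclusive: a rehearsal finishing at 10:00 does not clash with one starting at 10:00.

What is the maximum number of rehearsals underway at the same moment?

Sort all start/end points and keep a running count:
09:30 start S2 → 1
10:00 end S2 → 0
12:30 start S3 → 1
13:15 start S4 → 2
14:00 end S3 → 1
14:30 end S4 → 0
14:30 start S1 → 1
15:45 end S1 → 0
16:45 start S5 → 1
17:45 end S5 → 0
18:30 start S6 → 1
19:30 end S6 → 0
20:00 start S7 → 1
21:00 end S7 → 0
Peak is 2, at 13:15 (S3, S4).

2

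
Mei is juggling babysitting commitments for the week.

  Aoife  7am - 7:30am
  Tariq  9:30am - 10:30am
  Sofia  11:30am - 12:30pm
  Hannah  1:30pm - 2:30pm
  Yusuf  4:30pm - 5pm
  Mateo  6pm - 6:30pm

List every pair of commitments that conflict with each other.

Sorted by start: Aoife, Tariq, Sofia, Hannah, Yusuf, Mateo.
Tariq starts after Aoife ends; Aoife is clear from here.
Sofia starts after Tariq ends; Tariq is clear from here.
Hannah starts after Sofia ends; Sofia is clear from here.
Yusuf starts after Hannah ends; Hannah is clear from here.
Mateo starts after Yusuf ends.

none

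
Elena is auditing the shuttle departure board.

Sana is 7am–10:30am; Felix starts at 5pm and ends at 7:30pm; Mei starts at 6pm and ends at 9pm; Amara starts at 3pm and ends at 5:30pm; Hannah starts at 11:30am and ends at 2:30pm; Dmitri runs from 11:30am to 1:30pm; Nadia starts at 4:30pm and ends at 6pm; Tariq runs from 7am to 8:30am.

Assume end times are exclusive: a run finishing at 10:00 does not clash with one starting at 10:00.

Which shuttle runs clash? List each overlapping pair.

Amara & Felix, Amara & Nadia, Dmitri & Hannah, Felix & Mei, Felix & Nadia, Sana & Tariq

Sorted by start: Tariq, Sana, Dmitri, Hannah, Amara, Nadia, Felix, Mei.
Sana starts before Tariq ends → Tariq and Sana overlap.
Dmitri starts after Tariq ends; Tariq is clear from here.
Dmitri starts after Sana ends; Sana is clear from here.
Hannah starts before Dmitri ends → Dmitri and Hannah overlap.
Amara starts after Dmitri ends; Dmitri is clear from here.
Amara starts after Hannah ends; Hannah is clear from here.
Nadia starts before Amara ends → Amara and Nadia overlap.
Felix starts before Amara ends → Amara and Felix overlap.
Mei starts after Amara ends.
Felix starts before Nadia ends → Nadia and Felix overlap.
Mei starts exactly when Nadia ends (back-to-back, no overlap).
Mei starts before Felix ends → Felix and Mei overlap.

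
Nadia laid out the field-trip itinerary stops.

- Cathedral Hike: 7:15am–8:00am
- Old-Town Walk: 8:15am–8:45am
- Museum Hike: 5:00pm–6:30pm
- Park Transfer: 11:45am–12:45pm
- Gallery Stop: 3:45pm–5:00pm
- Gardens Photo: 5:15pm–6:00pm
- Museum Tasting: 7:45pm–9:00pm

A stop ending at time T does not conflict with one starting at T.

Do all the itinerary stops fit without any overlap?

Sorted by start: Cathedral Hike, Old-Town Walk, Park Transfer, Gallery Stop, Museum Hike, Gardens Photo, Museum Tasting.
Old-Town Walk starts after Cathedral Hike ends — done with Cathedral Hike.
Park Transfer starts after Old-Town Walk ends — done with Old-Town Walk.
Gallery Stop starts after Park Transfer ends — done with Park Transfer.
Museum Hike starts exactly when Gallery Stop ends (back-to-back, no overlap) — done with Gallery Stop.
Gardens Photo starts before Museum Hike ends → Museum Hike and Gardens Photo overlap.
That's a conflict, so the schedule is not conflict-free.

No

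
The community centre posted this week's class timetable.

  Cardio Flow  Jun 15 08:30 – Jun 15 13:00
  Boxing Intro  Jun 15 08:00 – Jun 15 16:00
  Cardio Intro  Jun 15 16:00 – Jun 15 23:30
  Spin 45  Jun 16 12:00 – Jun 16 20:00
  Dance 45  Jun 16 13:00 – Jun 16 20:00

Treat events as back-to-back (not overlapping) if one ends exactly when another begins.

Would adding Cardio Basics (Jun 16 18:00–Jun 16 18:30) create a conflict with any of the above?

Yes — it overlaps Dance 45, Spin 45

Boxing Intro: ends Jun 15 16:00 at or before Cardio Basics starts Jun 16 18:00 → clear.
Cardio Flow: ends Jun 15 13:00 at or before Cardio Basics starts Jun 16 18:00 → clear.
Cardio Intro: ends Jun 15 23:30 at or before Cardio Basics starts Jun 16 18:00 → clear.
Spin 45: starts Jun 16 12:00 before Cardio Basics ends Jun 16 18:30, and ends Jun 16 20:00 after Cardio Basics starts Jun 16 18:00 → overlap.
Dance 45: starts Jun 16 13:00 before Cardio Basics ends Jun 16 18:30, and ends Jun 16 20:00 after Cardio Basics starts Jun 16 18:00 → overlap.
Cardio Basics overlaps Spin 45, Dance 45.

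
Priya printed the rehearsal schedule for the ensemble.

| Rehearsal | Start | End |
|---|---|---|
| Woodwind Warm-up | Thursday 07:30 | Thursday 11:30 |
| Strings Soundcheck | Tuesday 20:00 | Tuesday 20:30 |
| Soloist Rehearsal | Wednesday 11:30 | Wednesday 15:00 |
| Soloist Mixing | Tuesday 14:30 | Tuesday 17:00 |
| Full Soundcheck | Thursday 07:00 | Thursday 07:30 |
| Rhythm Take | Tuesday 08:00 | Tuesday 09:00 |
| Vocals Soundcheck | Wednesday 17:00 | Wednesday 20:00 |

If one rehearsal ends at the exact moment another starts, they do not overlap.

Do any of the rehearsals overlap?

Sorted by start: Rhythm Take, Soloist Mixing, Strings Soundcheck, Soloist Rehearsal, Vocals Soundcheck, Full Soundcheck, Woodwind Warm-up.
Soloist Mixing starts after Rhythm Take ends — done with Rhythm Take.
Strings Soundcheck starts after Soloist Mixing ends — done with Soloist Mixing.
Soloist Rehearsal starts after Strings Soundcheck ends — done with Strings Soundcheck.
Vocals Soundcheck starts after Soloist Rehearsal ends — done with Soloist Rehearsal.
Full Soundcheck starts after Vocals Soundcheck ends — done with Vocals Soundcheck.
Woodwind Warm-up starts exactly when Full Soundcheck ends (back-to-back, no overlap).
Every pair is clear; the schedule has no overlaps.

No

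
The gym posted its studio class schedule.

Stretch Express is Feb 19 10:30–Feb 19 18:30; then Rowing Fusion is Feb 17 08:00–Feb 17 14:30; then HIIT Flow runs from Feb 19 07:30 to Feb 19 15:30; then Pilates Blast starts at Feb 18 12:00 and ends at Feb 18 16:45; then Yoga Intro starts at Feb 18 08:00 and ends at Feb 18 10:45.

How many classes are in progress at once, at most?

2

Sort all start/end points and keep a running count:
Feb 17 08:00 start Rowing Fusion → 1
Feb 17 14:30 end Rowing Fusion → 0
Feb 18 08:00 start Yoga Intro → 1
Feb 18 10:45 end Yoga Intro → 0
Feb 18 12:00 start Pilates Blast → 1
Feb 18 16:45 end Pilates Blast → 0
Feb 19 07:30 start HIIT Flow → 1
Feb 19 10:30 start Stretch Express → 2
Feb 19 15:30 end HIIT Flow → 1
Feb 19 18:30 end Stretch Express → 0
Peak is 2, at Feb 19 10:30 (HIIT Flow, Stretch Express).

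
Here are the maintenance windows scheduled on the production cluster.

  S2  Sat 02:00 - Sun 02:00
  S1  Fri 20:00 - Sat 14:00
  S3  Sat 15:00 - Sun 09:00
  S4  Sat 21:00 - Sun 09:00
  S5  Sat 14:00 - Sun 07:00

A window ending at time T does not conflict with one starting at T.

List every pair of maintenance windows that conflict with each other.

S1 & S2, S2 & S3, S2 & S4, S2 & S5, S3 & S4, S3 & S5, S4 & S5

Sorted by start: S1, S2, S5, S3, S4.
S2 starts before S1 ends → S1 and S2 overlap.
S5 starts exactly when S1 ends (back-to-back, no overlap), so nothing later overlaps S1 either.
S5 starts before S2 ends → S2 and S5 overlap.
S3 starts before S2 ends → S2 and S3 overlap.
S4 starts before S2 ends → S2 and S4 overlap.
S3 starts before S5 ends → S5 and S3 overlap.
S4 starts before S5 ends → S5 and S4 overlap.
S4 starts before S3 ends → S3 and S4 overlap.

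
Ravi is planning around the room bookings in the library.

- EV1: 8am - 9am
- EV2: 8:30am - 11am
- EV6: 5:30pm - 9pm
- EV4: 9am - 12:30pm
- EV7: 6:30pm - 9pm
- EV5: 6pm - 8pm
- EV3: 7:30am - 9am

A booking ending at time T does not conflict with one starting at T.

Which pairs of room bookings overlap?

Sorted by start: EV3, EV1, EV2, EV4, EV6, EV5, EV7.
EV1 starts before EV3 ends → EV3 and EV1 overlap.
EV2 starts before EV3 ends → EV3 and EV2 overlap.
EV4 starts exactly when EV3 ends (back-to-back, no overlap); EV3 is clear from here.
EV2 starts before EV1 ends → EV1 and EV2 overlap.
EV4 starts exactly when EV1 ends (back-to-back, no overlap); EV1 is clear from here.
EV4 starts before EV2 ends → EV2 and EV4 overlap.
EV6 starts after EV2 ends; EV2 is clear from here.
EV6 starts after EV4 ends; EV4 is clear from here.
EV5 starts before EV6 ends → EV6 and EV5 overlap.
EV7 starts before EV6 ends → EV6 and EV7 overlap.
EV7 starts before EV5 ends → EV5 and EV7 overlap.

EV1 & EV2, EV1 & EV3, EV2 & EV3, EV2 & EV4, EV5 & EV6, EV5 & EV7, EV6 & EV7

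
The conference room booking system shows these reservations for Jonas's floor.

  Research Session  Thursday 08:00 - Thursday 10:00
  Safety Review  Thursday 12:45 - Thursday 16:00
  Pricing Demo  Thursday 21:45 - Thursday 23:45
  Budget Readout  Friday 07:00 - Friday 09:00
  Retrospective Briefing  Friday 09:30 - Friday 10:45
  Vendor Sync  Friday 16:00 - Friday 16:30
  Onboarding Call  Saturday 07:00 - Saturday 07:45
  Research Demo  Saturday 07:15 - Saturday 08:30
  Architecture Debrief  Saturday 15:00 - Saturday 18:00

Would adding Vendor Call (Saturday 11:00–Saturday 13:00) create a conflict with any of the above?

No — it doesn't clash with anything

Research Session: ends Thursday 10:00 at or before Vendor Call starts Saturday 11:00 → clear.
Safety Review: ends Thursday 16:00 at or before Vendor Call starts Saturday 11:00 → clear.
Pricing Demo: ends Thursday 23:45 at or before Vendor Call starts Saturday 11:00 → clear.
Budget Readout: ends Friday 09:00 at or before Vendor Call starts Saturday 11:00 → clear.
Retrospective Briefing: ends Friday 10:45 at or before Vendor Call starts Saturday 11:00 → clear.
Vendor Sync: ends Friday 16:30 at or before Vendor Call starts Saturday 11:00 → clear.
Onboarding Call: ends Saturday 07:45 at or before Vendor Call starts Saturday 11:00 → clear.
Research Demo: ends Saturday 08:30 at or before Vendor Call starts Saturday 11:00 → clear.
Architecture Debrief: starts Saturday 15:00 at or after Vendor Call ends Saturday 13:00 → clear.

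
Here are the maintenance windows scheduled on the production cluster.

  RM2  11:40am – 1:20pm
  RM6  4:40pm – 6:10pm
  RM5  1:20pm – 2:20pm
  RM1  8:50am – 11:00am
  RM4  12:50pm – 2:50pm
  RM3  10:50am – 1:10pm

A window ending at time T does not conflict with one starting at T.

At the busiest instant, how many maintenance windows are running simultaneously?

3

Walk through starts and ends in time order (an end at T is processed before a start at T):
8:50am start RM1 → 1
10:50am start RM3 → 2
11:00am end RM1 → 1
11:40am start RM2 → 2
12:50pm start RM4 → 3
1:10pm end RM3 → 2
1:20pm end RM2 → 1
1:20pm start RM5 → 2
2:20pm end RM5 → 1
2:50pm end RM4 → 0
4:40pm start RM6 → 1
6:10pm end RM6 → 0
Peak is 3, at 12:50pm (RM2, RM3, RM4).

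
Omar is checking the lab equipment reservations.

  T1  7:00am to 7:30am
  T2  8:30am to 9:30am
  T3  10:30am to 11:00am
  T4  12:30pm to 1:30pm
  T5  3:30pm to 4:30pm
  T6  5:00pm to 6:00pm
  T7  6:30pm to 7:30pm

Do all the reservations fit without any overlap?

Sorted by start: T1, T2, T3, T4, T5, T6, T7.
T2 starts after T1 ends, so nothing later overlaps T1 either.
T3 starts after T2 ends, so nothing later overlaps T2 either.
T4 starts after T3 ends, so nothing later overlaps T3 either.
T5 starts after T4 ends, so nothing later overlaps T4 either.
T6 starts after T5 ends, so nothing later overlaps T5 either.
T7 starts after T6 ends.
Every pair is clear; the schedule has no overlaps.

Yes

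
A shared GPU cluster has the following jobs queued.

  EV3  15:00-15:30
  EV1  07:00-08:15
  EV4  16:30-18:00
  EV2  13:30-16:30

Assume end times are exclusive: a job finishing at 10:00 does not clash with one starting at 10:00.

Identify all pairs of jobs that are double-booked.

EV2 & EV3

Sorted by start: EV1, EV2, EV3, EV4.
EV2 starts after EV1 ends, so EV1 has no further overlaps.
EV3 starts before EV2 ends → EV2 and EV3 overlap.
EV4 starts exactly when EV2 ends (back-to-back, no overlap).
EV4 starts after EV3 ends.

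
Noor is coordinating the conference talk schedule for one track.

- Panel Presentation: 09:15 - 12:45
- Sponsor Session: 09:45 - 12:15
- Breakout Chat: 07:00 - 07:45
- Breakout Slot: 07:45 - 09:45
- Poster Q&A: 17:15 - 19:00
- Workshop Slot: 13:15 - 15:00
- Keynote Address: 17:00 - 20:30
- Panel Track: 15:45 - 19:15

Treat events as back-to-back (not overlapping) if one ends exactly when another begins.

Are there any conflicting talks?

Yes

Sorted by start: Breakout Chat, Breakout Slot, Panel Presentation, Sponsor Session, Workshop Slot, Panel Track, Keynote Address, Poster Q&A.
Breakout Slot starts exactly when Breakout Chat ends (back-to-back, no overlap); Breakout Chat is clear from here.
Panel Presentation starts before Breakout Slot ends → Breakout Slot and Panel Presentation overlap.
That's a conflict, so the schedule is not conflict-free.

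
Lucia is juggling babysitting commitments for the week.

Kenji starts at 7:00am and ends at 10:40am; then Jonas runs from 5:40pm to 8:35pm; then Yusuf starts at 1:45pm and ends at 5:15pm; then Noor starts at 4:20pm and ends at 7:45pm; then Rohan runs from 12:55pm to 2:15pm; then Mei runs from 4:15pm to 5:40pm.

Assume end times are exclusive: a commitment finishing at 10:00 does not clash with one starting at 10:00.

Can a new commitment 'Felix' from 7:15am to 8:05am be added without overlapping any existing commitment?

Kenji: starts 7:00am before Felix ends 8:05am, and ends 10:40am after Felix starts 7:15am → overlap.
Rohan: starts 12:55pm at or after Felix ends 8:05am → clear.
Yusuf: starts 1:45pm at or after Felix ends 8:05am → clear.
Mei: starts 4:15pm at or after Felix ends 8:05am → clear.
Noor: starts 4:20pm at or after Felix ends 8:05am → clear.
Jonas: starts 5:40pm at or after Felix ends 8:05am → clear.
Felix overlaps Kenji.

No — it overlaps Kenji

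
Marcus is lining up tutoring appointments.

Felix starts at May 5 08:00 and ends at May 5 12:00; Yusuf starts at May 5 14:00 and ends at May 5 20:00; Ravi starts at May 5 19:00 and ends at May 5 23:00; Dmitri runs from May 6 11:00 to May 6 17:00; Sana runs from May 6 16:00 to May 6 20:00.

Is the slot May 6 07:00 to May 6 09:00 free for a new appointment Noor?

Yes — the slot is free

Felix: ends May 5 12:00 at or before Noor starts May 6 07:00 → clear.
Yusuf: ends May 5 20:00 at or before Noor starts May 6 07:00 → clear.
Ravi: ends May 5 23:00 at or before Noor starts May 6 07:00 → clear.
Dmitri: starts May 6 11:00 at or after Noor ends May 6 09:00 → clear.
Sana: starts May 6 16:00 at or after Noor ends May 6 09:00 → clear.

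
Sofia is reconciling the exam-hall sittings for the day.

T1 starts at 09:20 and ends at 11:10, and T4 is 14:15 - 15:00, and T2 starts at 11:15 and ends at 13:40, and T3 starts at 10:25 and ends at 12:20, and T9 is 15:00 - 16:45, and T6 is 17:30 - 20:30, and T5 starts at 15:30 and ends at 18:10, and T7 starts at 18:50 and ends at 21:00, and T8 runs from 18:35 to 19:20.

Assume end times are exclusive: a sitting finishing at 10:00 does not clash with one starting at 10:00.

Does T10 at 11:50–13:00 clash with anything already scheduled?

Yes — it overlaps T2, T3

T1: ends 11:10 at or before T10 starts 11:50 → clear.
T3: starts 10:25 before T10 ends 13:00, and ends 12:20 after T10 starts 11:50 → overlap.
T2: starts 11:15 before T10 ends 13:00, and ends 13:40 after T10 starts 11:50 → overlap.
T4: starts 14:15 at or after T10 ends 13:00 → clear.
T9: starts 15:00 at or after T10 ends 13:00 → clear.
T5: starts 15:30 at or after T10 ends 13:00 → clear.
T6: starts 17:30 at or after T10 ends 13:00 → clear.
T8: starts 18:35 at or after T10 ends 13:00 → clear.
T7: starts 18:50 at or after T10 ends 13:00 → clear.
T10 overlaps T2, T3.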